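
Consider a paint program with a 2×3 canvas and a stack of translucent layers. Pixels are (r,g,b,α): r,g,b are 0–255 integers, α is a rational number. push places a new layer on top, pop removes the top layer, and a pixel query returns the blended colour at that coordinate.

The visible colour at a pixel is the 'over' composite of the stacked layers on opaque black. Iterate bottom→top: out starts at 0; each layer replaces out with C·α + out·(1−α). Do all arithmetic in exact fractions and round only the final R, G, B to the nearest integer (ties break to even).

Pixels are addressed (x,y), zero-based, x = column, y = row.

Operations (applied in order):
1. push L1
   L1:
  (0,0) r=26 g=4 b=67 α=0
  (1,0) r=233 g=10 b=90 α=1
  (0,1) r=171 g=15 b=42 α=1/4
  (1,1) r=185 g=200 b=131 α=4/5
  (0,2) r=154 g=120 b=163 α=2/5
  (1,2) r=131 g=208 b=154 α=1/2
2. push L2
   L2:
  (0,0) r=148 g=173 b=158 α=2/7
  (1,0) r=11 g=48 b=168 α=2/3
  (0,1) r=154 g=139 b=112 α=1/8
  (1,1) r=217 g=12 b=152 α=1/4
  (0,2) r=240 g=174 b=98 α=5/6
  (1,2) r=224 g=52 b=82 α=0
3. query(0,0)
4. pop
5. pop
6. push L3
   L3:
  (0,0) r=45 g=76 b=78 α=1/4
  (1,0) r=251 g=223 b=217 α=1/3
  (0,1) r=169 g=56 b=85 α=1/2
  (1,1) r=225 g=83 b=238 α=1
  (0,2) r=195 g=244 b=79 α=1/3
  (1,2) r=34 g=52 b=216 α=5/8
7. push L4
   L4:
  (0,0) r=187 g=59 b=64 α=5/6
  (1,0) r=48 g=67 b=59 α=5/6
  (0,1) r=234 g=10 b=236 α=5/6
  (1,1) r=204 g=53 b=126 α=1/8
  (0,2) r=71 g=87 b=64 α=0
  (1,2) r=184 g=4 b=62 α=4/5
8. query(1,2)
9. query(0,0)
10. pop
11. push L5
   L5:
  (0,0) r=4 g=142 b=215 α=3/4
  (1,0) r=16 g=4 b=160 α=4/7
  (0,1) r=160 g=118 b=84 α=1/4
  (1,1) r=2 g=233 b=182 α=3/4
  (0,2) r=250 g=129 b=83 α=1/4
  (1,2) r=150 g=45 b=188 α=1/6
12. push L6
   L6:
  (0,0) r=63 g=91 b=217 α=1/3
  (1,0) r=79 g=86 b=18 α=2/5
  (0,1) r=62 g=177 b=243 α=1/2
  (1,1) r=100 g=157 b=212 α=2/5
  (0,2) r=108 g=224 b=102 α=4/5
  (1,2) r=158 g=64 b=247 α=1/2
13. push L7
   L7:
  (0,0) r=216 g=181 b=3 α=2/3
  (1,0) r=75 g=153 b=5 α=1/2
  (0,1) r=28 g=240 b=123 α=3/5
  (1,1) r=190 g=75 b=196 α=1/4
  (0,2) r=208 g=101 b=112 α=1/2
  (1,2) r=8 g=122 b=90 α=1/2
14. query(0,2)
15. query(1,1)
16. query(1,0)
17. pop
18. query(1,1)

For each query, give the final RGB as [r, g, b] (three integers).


query (0,0) [L1,L2] — begin 0,0,0
+L1 (α=0) → [0, 0, 0]
+L2 (α=2/7) → [296/7, 346/7, 316/7]
→ [42, 49, 45]

query (1,2) [L3,L4] — begin 0,0,0
after L3 α=5/8: [85/4, 65/2, 135]
after L4 α=4/5: [3029/20, 97/10, 383/5]
= [151, 10, 77]

query (0,0) [L3,L4] — begin 0,0,0
+L3 (α=1/4) → [45/4, 19, 39/2]
+L4 (α=5/6) → [3785/24, 157/3, 679/12]
rounded: [158, 52, 57]

at x=0,y=2 over L3,L5,L6,L7:
after L3 α=1/3: [65, 244/3, 79/3]
after L5 α=1/4: [445/4, 373/4, 81/2]
after L6 α=4/5: [2173/20, 3957/20, 897/10]
after L7 α=1/2: [6333/40, 5977/40, 2017/20]
rounded: [158, 149, 101]

(1,1) stack=L3,L5,L6,L7; from [0,0,0]:
after L3 α=1: [225, 83, 238]
after L5 α=3/4: [231/4, 391/2, 196]
after L6 α=2/5: [1493/20, 1801/10, 1012/5]
after L7 α=1/4: [8279/80, 6153/40, 1004/5]
= [103, 154, 201]

(1,0) stack=L3,L5,L6,L7; from [0,0,0]:
after L3 α=1/3: [251/3, 223/3, 217/3]
after L5 α=4/7: [45, 239/7, 857/7]
after L6 α=2/5: [293/5, 1921/35, 2823/35]
after L7 α=1/2: [334/5, 3638/35, 1499/35]
→ [67, 104, 43]

(1,1) stack=L3,L5,L6; from [0,0,0]:
+L3 (α=1) → [225, 83, 238]
+L5 (α=3/4) → [231/4, 391/2, 196]
+L6 (α=2/5) → [1493/20, 1801/10, 1012/5]
→ [75, 180, 202]


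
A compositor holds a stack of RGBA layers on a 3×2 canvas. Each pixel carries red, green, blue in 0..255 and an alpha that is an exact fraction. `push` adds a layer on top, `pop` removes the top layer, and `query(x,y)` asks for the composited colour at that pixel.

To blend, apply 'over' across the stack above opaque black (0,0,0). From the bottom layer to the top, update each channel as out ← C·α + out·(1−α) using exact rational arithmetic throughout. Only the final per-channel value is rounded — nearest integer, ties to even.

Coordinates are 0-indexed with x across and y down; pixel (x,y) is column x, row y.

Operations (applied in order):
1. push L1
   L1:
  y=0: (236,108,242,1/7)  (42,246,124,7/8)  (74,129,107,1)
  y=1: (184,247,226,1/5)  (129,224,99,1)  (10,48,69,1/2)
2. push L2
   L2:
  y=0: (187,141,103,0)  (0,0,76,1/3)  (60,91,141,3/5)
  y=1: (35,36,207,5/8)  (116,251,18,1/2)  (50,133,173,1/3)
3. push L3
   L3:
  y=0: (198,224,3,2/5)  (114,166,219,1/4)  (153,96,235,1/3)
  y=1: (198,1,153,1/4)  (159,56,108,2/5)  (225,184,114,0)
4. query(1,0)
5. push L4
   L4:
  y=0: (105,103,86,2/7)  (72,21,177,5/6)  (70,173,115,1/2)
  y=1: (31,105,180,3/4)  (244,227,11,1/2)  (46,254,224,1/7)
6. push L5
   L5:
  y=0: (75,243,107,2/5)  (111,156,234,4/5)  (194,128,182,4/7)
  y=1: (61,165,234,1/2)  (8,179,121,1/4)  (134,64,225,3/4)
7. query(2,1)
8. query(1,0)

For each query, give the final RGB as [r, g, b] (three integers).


(1,0) stack=L1,L2,L3; from [0,0,0]:
L1 α=7/8: [147/4, 861/4, 217/2]
L2 α=1/3: [49/2, 287/2, 293/3]
L3 α=1/4: [375/8, 1193/8, 128]
rounded: [47, 149, 128]

(2,1) stack=L1,L2,L3,L4,L5; from [0,0,0]:
after L1 α=1/2: [5, 24, 69/2]
after L2 α=1/3: [20, 181/3, 242/3]
after L3 α=0: [20, 181/3, 242/3]
after L4 α=1/7: [166/7, 88, 708/7]
after L5 α=3/4: [745/7, 70, 5433/28]
= [106, 70, 194]

query (1,0) [L1,L2,L3,L4,L5] — begin 0,0,0
+L1 (α=7/8) → [147/4, 861/4, 217/2]
+L2 (α=1/3) → [49/2, 287/2, 293/3]
+L3 (α=1/4) → [375/8, 1193/8, 128]
+L4 (α=5/6) → [1085/16, 2033/48, 1013/6]
+L5 (α=4/5) → [8189/80, 6397/48, 6629/30]
rounded: [102, 133, 221]


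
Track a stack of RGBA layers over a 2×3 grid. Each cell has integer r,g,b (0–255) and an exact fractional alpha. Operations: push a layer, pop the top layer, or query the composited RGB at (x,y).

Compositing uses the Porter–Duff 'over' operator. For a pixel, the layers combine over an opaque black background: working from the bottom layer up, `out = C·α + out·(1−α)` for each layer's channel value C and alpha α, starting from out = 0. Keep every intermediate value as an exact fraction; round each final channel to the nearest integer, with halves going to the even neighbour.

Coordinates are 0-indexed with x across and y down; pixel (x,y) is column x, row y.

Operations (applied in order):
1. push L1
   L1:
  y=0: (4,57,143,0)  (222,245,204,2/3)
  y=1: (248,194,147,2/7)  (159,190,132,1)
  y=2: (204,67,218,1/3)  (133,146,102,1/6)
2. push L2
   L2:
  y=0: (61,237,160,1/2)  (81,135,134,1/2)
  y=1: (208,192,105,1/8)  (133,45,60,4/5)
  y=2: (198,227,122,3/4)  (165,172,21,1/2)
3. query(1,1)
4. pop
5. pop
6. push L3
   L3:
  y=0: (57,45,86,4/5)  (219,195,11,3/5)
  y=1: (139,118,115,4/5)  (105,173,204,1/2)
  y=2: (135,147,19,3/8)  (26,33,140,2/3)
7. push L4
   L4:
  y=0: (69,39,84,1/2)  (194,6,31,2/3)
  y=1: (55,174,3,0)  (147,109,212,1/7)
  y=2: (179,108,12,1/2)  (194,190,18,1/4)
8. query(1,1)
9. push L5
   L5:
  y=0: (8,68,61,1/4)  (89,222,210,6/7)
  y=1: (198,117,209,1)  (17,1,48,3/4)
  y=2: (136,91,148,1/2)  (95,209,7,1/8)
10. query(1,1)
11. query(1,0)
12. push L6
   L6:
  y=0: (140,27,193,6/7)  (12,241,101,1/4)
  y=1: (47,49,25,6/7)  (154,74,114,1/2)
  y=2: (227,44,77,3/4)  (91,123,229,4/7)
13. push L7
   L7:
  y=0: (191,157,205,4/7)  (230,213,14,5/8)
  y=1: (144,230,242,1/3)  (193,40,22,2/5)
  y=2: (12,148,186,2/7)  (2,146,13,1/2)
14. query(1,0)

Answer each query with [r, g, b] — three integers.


at x=1,y=1 over L1,L2:
+L1 (α=1) → [159, 190, 132]
+L2 (α=4/5) → [691/5, 74, 372/5]
rounded: [138, 74, 74]

at x=1,y=1 over L3,L4:
after L3 α=1/2: [105/2, 173/2, 102]
after L4 α=1/7: [66, 628/7, 824/7]
rounded: [66, 90, 118]

query (1,1) [L3,L4,L5] — begin 0,0,0
L3 α=1/2: [105/2, 173/2, 102]
L4 α=1/7: [66, 628/7, 824/7]
L5 α=3/4: [117/4, 649/28, 458/7]
rounded: [29, 23, 65]

(1,0) stack=L3,L4,L5; from [0,0,0]:
+L3 (α=3/5) → [657/5, 117, 33/5]
+L4 (α=2/3) → [2597/15, 43, 343/15]
+L5 (α=6/7) → [10607/105, 1375/7, 2749/15]
rounded: [101, 196, 183]

query (1,0) [L3,L4,L5,L6,L7] — begin 0,0,0
after L3 α=3/5: [657/5, 117, 33/5]
after L4 α=2/3: [2597/15, 43, 343/15]
after L5 α=6/7: [10607/105, 1375/7, 2749/15]
after L6 α=1/4: [11027/140, 1453/7, 1627/10]
after L7 α=5/8: [194081/1120, 5907/28, 5581/80]
rounded: [173, 211, 70]


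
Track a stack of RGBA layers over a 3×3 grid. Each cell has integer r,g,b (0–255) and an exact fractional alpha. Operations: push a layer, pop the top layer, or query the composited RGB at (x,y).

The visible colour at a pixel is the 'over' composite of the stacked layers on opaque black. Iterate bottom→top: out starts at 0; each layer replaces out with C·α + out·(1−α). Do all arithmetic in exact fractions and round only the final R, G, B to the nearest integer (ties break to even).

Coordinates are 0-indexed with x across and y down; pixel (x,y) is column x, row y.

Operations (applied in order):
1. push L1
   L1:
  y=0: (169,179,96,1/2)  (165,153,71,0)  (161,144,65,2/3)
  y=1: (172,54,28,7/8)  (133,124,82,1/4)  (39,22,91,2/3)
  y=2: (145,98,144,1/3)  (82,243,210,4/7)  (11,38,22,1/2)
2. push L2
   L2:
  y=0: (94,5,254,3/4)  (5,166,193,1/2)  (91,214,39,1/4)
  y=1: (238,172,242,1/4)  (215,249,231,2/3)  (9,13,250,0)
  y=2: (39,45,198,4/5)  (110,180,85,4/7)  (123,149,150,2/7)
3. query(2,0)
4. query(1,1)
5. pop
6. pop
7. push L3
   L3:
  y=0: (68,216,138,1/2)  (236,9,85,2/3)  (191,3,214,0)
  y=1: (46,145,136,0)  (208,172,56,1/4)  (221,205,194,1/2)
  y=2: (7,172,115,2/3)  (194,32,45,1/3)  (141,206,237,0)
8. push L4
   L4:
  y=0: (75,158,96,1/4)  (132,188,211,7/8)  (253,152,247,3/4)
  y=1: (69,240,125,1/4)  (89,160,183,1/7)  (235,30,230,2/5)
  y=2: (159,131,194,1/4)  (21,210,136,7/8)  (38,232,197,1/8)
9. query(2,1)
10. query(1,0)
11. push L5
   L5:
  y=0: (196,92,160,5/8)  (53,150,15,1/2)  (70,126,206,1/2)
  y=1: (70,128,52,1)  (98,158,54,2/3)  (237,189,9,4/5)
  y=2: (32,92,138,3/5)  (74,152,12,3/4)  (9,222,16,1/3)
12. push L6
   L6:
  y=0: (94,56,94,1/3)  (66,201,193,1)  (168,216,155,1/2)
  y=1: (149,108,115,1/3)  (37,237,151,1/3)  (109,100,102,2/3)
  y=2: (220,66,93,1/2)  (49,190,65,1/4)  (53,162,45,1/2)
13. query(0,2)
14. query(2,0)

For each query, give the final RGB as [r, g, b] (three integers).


at x=2,y=0 over L1,L2:
+L1 (α=2/3) → [322/3, 96, 130/3]
+L2 (α=1/4) → [413/4, 251/2, 169/4]
→ [103, 126, 42]

query (1,1) [L1,L2] — begin 0,0,0
after L1 α=1/4: [133/4, 31, 41/2]
after L2 α=2/3: [1853/12, 529/3, 965/6]
→ [154, 176, 161]

at x=2,y=1 over L3,L4:
+L3 (α=1/2) → [221/2, 205/2, 97]
+L4 (α=2/5) → [1603/10, 147/2, 751/5]
rounded: [160, 74, 150]

query (1,0) [L3,L4] — begin 0,0,0
after L3 α=2/3: [472/3, 6, 170/3]
after L4 α=7/8: [811/6, 661/4, 4601/24]
= [135, 165, 192]

(0,2) stack=L3,L4,L5,L6; from [0,0,0]:
after L3 α=2/3: [14/3, 344/3, 230/3]
after L4 α=1/4: [173/4, 475/4, 106]
after L5 α=3/5: [73/2, 1027/10, 626/5]
after L6 α=1/2: [513/4, 1687/20, 1091/10]
rounded: [128, 84, 109]

at x=2,y=0 over L3,L4,L5,L6:
+L3 (α=0) → [0, 0, 0]
+L4 (α=3/4) → [759/4, 114, 741/4]
+L5 (α=1/2) → [1039/8, 120, 1565/8]
+L6 (α=1/2) → [2383/16, 168, 2805/16]
= [149, 168, 175]


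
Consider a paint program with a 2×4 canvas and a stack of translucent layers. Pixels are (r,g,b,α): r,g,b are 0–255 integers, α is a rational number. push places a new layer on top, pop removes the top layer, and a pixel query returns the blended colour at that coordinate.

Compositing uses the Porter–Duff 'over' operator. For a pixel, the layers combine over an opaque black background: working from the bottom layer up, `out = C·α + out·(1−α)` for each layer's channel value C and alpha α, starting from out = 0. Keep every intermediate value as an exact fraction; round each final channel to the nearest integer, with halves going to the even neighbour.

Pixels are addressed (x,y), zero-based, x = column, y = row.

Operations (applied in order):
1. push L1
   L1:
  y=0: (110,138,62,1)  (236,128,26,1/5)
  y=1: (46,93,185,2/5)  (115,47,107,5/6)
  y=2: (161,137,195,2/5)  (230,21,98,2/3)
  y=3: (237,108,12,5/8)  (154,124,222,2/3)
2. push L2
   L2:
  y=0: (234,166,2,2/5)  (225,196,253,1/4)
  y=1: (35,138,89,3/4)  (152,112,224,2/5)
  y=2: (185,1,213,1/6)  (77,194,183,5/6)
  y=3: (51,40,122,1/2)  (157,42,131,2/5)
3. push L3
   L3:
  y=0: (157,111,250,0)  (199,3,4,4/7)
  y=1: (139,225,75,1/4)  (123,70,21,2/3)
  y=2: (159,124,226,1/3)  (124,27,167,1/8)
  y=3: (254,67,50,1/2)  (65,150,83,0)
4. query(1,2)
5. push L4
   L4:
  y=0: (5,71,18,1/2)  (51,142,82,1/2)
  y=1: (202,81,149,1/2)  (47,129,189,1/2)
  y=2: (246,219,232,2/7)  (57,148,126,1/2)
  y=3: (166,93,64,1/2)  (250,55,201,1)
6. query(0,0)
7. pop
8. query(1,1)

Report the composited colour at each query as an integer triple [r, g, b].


query (1,2) [L1,L2,L3] — begin 0,0,0
L1 α=2/3: [460/3, 14, 196/3]
L2 α=5/6: [1615/18, 164, 2941/18]
L3 α=1/8: [13537/144, 1175/8, 23593/144]
→ [94, 147, 164]

(0,0) stack=L1,L2,L3,L4; from [0,0,0]:
after L1 α=1: [110, 138, 62]
after L2 α=2/5: [798/5, 746/5, 38]
after L3 α=0: [798/5, 746/5, 38]
after L4 α=1/2: [823/10, 1101/10, 28]
= [82, 110, 28]

query (1,1) [L1,L2,L3] — begin 0,0,0
after L1 α=5/6: [575/6, 235/6, 535/6]
after L2 α=2/5: [1183/10, 683/10, 1431/10]
after L3 α=2/3: [3643/30, 2083/30, 617/10]
rounded: [121, 69, 62]


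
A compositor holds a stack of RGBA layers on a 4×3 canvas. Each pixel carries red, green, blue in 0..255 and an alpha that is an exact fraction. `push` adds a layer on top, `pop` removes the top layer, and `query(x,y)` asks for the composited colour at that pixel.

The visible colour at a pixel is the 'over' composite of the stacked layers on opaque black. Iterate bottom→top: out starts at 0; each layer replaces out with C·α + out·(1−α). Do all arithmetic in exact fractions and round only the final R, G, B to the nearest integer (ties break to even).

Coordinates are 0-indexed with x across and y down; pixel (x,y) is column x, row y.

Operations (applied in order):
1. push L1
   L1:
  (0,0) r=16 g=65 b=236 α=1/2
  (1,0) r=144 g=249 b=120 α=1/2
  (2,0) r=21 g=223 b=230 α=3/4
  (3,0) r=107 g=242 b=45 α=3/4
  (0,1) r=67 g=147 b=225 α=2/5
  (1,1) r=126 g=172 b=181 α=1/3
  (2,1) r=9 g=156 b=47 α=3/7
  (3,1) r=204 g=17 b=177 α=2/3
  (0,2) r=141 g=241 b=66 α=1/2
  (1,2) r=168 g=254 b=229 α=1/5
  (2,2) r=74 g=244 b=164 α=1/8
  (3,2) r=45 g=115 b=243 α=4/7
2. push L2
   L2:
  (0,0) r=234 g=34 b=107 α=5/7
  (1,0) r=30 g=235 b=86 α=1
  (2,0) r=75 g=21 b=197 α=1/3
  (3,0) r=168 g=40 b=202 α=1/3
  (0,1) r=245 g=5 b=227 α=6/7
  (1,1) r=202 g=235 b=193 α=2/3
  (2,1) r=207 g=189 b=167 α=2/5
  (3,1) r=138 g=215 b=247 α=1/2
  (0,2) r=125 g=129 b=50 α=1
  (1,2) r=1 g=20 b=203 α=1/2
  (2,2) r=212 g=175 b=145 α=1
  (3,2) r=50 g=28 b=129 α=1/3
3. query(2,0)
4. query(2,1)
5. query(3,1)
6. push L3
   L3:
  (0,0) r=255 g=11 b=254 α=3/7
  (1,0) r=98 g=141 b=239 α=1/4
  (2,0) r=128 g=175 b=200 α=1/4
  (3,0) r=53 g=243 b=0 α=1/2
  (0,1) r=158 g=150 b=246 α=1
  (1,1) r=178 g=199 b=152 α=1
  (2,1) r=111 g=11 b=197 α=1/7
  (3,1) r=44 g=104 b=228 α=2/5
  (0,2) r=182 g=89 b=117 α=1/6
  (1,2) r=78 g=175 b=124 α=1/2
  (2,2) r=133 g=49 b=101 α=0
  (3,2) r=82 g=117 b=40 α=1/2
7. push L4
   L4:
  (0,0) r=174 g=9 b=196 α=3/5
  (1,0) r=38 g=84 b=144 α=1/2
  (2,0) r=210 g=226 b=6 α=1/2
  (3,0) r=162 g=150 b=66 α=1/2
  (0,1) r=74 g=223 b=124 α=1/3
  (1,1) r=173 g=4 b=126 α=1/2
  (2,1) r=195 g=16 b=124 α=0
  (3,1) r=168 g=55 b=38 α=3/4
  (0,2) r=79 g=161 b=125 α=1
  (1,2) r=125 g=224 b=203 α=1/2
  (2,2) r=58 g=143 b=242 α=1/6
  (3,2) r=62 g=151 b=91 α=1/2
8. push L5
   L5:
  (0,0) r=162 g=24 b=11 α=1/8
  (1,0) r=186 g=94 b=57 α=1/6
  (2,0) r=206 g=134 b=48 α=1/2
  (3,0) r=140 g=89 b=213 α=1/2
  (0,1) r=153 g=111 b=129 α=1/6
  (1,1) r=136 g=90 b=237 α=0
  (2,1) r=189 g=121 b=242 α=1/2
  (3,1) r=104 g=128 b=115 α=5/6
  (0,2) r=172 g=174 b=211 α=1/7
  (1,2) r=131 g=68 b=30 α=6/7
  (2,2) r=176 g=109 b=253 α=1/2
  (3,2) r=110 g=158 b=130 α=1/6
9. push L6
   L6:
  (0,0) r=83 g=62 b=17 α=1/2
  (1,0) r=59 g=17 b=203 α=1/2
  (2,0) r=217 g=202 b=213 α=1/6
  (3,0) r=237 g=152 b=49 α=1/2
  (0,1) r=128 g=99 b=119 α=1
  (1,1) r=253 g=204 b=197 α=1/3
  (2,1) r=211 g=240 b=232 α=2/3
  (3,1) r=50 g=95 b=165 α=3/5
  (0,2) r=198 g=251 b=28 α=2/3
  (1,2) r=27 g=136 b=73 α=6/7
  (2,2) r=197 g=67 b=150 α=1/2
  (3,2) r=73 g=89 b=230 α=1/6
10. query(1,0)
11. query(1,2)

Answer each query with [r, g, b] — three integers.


at x=2,y=0 over L1,L2:
+L1 (α=3/4) → [63/4, 669/4, 345/2]
+L2 (α=1/3) → [71/2, 237/2, 542/3]
rounded: [36, 118, 181]

query (2,1) [L1,L2] — begin 0,0,0
after L1 α=3/7: [27/7, 468/7, 141/7]
after L2 α=2/5: [2979/35, 810/7, 2761/35]
rounded: [85, 116, 79]

(3,1) stack=L1,L2; from [0,0,0]:
L1 α=2/3: [136, 34/3, 118]
L2 α=1/2: [137, 679/6, 365/2]
→ [137, 113, 182]

at x=1,y=0 over L1,L2,L3,L4,L5,L6:
+L1 (α=1/2) → [72, 249/2, 60]
+L2 (α=1) → [30, 235, 86]
+L3 (α=1/4) → [47, 423/2, 497/4]
+L4 (α=1/2) → [85/2, 591/4, 1073/8]
+L5 (α=1/6) → [797/12, 3331/24, 5821/48]
+L6 (α=1/2) → [1505/24, 3739/48, 15565/96]
= [63, 78, 162]

(1,2) stack=L1,L2,L3,L4,L5,L6; from [0,0,0]:
+L1 (α=1/5) → [168/5, 254/5, 229/5]
+L2 (α=1/2) → [173/10, 177/5, 622/5]
+L3 (α=1/2) → [953/20, 526/5, 621/5]
+L4 (α=1/2) → [3453/40, 823/5, 818/5]
+L5 (α=6/7) → [34893/280, 409/5, 1718/35]
+L6 (α=6/7) → [80253/1960, 4489/35, 17048/245]
= [41, 128, 70]


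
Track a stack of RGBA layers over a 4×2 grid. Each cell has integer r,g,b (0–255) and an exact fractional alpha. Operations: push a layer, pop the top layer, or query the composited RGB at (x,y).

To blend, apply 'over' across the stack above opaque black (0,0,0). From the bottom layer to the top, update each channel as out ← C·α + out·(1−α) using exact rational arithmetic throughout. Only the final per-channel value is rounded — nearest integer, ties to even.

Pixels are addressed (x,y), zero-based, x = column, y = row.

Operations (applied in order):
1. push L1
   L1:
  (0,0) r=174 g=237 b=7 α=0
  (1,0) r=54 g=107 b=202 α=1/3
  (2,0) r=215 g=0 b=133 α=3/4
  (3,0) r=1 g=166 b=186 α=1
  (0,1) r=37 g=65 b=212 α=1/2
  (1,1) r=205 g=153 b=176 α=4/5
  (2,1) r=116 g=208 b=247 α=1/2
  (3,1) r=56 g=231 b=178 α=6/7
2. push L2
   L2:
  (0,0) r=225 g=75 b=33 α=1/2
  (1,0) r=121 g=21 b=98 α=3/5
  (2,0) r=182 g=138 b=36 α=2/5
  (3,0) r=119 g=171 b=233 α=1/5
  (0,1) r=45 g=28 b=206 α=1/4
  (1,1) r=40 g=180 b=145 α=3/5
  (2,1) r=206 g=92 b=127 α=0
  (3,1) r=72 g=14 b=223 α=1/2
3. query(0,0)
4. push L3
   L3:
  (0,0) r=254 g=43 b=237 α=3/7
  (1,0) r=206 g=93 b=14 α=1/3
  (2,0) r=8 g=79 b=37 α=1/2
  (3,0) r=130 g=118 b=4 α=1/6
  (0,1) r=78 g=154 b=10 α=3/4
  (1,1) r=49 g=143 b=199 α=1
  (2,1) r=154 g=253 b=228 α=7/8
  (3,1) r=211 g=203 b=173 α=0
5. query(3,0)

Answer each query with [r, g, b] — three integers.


at x=0,y=0 over L1,L2:
+L1 (α=0) → [0, 0, 0]
+L2 (α=1/2) → [225/2, 75/2, 33/2]
rounded: [112, 38, 16]

at x=3,y=0 over L1,L2,L3:
after L1 α=1: [1, 166, 186]
after L2 α=1/5: [123/5, 167, 977/5]
after L3 α=1/6: [253/6, 953/6, 327/2]
rounded: [42, 159, 164]


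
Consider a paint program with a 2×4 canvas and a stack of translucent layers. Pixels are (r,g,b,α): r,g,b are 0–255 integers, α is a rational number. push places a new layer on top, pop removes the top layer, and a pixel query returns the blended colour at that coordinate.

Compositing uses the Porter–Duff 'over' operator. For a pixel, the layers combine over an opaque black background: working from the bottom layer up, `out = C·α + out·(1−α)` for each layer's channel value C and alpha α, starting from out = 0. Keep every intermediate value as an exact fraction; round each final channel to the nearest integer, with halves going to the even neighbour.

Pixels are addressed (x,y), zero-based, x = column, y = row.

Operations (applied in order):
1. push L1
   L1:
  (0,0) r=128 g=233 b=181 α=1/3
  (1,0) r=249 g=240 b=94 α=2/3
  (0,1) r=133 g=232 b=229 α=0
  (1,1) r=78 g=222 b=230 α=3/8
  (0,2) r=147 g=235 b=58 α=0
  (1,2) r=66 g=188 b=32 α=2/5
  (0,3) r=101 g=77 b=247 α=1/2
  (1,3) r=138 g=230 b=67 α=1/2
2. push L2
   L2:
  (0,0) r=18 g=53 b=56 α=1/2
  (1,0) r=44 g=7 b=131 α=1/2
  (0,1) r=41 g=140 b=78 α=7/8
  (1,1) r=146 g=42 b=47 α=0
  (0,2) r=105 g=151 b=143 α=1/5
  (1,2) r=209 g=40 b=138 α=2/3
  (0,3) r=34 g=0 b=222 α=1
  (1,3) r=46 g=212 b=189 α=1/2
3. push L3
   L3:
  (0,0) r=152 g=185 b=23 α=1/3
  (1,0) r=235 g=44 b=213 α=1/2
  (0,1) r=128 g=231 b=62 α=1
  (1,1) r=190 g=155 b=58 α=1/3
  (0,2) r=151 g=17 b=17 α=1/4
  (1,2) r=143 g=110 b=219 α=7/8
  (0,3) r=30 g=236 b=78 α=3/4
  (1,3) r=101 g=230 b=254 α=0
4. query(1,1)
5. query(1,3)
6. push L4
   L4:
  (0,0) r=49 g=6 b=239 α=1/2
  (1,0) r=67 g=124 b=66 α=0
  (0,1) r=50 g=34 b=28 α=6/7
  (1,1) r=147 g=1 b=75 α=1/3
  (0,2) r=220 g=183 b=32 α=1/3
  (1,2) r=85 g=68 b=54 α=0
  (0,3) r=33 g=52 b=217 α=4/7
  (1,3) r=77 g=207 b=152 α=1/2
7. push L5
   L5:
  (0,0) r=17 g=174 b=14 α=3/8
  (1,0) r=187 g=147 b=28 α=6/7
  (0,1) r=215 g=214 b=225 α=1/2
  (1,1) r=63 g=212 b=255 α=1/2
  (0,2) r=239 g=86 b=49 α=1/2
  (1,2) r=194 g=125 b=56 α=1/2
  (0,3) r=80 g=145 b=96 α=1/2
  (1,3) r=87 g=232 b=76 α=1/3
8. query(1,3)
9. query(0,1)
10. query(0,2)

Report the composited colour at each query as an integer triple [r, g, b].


at x=1,y=1 over L1,L2,L3:
after L1 α=3/8: [117/4, 333/4, 345/4]
after L2 α=0: [117/4, 333/4, 345/4]
after L3 α=1/3: [497/6, 643/6, 461/6]
= [83, 107, 77]

at x=1,y=3 over L1,L2,L3:
L1 α=1/2: [69, 115, 67/2]
L2 α=1/2: [115/2, 327/2, 445/4]
L3 α=0: [115/2, 327/2, 445/4]
= [58, 164, 111]

query (1,3) [L1,L2,L3,L4,L5] — begin 0,0,0
L1 α=1/2: [69, 115, 67/2]
L2 α=1/2: [115/2, 327/2, 445/4]
L3 α=0: [115/2, 327/2, 445/4]
L4 α=1/2: [269/4, 741/4, 1053/8]
L5 α=1/3: [443/6, 1205/6, 1357/12]
rounded: [74, 201, 113]

query (0,1) [L1,L2,L3,L4,L5] — begin 0,0,0
+L1 (α=0) → [0, 0, 0]
+L2 (α=7/8) → [287/8, 245/2, 273/4]
+L3 (α=1) → [128, 231, 62]
+L4 (α=6/7) → [428/7, 435/7, 230/7]
+L5 (α=1/2) → [1933/14, 1933/14, 1805/14]
= [138, 138, 129]

at x=0,y=2 over L1,L2,L3,L4,L5:
+L1 (α=0) → [0, 0, 0]
+L2 (α=1/5) → [21, 151/5, 143/5]
+L3 (α=1/4) → [107/2, 269/10, 257/10]
+L4 (α=1/3) → [109, 1184/15, 139/5]
+L5 (α=1/2) → [174, 1237/15, 192/5]
→ [174, 82, 38]


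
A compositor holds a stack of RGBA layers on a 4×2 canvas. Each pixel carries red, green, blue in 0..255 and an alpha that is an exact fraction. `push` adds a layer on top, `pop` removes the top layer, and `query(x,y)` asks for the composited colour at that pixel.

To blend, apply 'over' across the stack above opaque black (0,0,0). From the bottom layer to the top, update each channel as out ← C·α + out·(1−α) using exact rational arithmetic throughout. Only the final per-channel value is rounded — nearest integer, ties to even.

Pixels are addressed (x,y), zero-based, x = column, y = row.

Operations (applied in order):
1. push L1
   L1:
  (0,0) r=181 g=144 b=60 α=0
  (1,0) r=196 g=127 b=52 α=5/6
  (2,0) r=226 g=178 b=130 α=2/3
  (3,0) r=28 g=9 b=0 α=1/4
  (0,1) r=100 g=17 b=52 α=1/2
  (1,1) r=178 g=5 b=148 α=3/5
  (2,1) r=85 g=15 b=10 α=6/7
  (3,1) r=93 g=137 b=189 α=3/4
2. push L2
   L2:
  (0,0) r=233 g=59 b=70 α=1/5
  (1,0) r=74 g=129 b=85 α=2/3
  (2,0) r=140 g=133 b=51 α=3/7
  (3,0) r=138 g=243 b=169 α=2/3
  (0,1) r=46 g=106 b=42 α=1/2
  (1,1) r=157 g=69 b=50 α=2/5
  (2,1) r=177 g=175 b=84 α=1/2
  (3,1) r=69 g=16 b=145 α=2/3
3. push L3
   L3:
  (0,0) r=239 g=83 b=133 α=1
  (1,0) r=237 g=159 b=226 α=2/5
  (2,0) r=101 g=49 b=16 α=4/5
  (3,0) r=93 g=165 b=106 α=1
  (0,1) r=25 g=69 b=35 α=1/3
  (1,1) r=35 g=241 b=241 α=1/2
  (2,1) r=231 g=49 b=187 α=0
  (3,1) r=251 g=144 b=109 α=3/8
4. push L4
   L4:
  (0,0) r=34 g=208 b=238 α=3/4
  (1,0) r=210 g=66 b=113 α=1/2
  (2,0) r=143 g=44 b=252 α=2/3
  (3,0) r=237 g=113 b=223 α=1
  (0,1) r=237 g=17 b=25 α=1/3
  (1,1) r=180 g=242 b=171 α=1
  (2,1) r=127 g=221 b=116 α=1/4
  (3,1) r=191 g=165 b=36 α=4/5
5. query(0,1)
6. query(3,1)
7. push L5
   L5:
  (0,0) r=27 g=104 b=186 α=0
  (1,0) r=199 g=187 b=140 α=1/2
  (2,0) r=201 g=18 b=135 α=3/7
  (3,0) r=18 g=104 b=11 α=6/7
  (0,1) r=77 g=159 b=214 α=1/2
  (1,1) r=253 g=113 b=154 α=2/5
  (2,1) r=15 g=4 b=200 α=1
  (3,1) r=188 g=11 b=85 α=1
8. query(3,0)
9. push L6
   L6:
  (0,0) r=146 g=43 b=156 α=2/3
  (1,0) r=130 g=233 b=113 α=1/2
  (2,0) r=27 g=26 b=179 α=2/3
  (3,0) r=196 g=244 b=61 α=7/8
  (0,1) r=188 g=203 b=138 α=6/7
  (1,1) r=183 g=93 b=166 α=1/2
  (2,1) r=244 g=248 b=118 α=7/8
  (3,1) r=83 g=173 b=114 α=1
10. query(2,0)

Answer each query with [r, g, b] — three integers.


query (0,1) [L1,L2,L3,L4] — begin 0,0,0
after L1 α=1/2: [50, 17/2, 26]
after L2 α=1/2: [48, 229/4, 34]
after L3 α=1/3: [121/3, 367/6, 103/3]
after L4 α=1/3: [953/9, 418/9, 281/9]
→ [106, 46, 31]

at x=3,y=1 over L1,L2,L3,L4:
L1 α=3/4: [279/4, 411/4, 567/4]
L2 α=2/3: [277/4, 539/12, 1727/12]
L3 α=3/8: [4397/32, 7879/96, 12559/96]
L4 α=4/5: [5769/32, 71239/480, 26383/480]
rounded: [180, 148, 55]

(3,0) stack=L1,L2,L3,L4,L5; from [0,0,0]:
+L1 (α=1/4) → [7, 9/4, 0]
+L2 (α=2/3) → [283/3, 651/4, 338/3]
+L3 (α=1) → [93, 165, 106]
+L4 (α=1) → [237, 113, 223]
+L5 (α=6/7) → [345/7, 737/7, 289/7]
→ [49, 105, 41]

at x=2,y=0 over L1,L2,L3,L4,L5,L6:
after L1 α=2/3: [452/3, 356/3, 260/3]
after L2 α=3/7: [3068/21, 2621/21, 1499/21]
after L3 α=4/5: [11552/105, 6737/105, 2843/105]
after L4 α=2/3: [41582/315, 15977/315, 55763/315]
after L5 α=3/7: [356273/2205, 80918/2205, 350627/2205]
after L6 α=2/3: [475343/6615, 195578/6615, 1140017/6615]
rounded: [72, 30, 172]


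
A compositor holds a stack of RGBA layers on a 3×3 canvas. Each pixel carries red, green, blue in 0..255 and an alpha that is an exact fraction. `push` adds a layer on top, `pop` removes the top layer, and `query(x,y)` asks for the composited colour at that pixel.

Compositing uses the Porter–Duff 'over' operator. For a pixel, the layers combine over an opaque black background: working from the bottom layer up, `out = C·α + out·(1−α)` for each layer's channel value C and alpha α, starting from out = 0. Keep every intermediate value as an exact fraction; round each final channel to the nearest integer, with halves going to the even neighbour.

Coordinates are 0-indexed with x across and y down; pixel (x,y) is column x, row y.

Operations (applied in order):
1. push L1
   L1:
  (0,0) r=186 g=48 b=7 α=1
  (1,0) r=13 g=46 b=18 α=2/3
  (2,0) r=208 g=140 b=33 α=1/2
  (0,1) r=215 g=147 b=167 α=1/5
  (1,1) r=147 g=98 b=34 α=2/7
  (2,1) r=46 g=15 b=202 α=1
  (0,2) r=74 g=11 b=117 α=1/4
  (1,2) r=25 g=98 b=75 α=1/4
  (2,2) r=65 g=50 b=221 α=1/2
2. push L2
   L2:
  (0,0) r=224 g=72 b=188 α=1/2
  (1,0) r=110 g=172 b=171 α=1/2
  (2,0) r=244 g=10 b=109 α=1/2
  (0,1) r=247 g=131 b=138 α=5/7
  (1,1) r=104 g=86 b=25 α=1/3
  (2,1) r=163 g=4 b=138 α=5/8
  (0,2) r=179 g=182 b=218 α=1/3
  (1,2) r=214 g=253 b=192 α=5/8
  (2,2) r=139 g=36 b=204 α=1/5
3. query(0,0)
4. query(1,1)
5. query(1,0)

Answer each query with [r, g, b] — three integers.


at x=0,y=0 over L1,L2:
after L1 α=1: [186, 48, 7]
after L2 α=1/2: [205, 60, 195/2]
= [205, 60, 98]

at x=1,y=1 over L1,L2:
+L1 (α=2/7) → [42, 28, 68/7]
+L2 (α=1/3) → [188/3, 142/3, 311/21]
= [63, 47, 15]

query (1,0) [L1,L2] — begin 0,0,0
after L1 α=2/3: [26/3, 92/3, 12]
after L2 α=1/2: [178/3, 304/3, 183/2]
→ [59, 101, 92]


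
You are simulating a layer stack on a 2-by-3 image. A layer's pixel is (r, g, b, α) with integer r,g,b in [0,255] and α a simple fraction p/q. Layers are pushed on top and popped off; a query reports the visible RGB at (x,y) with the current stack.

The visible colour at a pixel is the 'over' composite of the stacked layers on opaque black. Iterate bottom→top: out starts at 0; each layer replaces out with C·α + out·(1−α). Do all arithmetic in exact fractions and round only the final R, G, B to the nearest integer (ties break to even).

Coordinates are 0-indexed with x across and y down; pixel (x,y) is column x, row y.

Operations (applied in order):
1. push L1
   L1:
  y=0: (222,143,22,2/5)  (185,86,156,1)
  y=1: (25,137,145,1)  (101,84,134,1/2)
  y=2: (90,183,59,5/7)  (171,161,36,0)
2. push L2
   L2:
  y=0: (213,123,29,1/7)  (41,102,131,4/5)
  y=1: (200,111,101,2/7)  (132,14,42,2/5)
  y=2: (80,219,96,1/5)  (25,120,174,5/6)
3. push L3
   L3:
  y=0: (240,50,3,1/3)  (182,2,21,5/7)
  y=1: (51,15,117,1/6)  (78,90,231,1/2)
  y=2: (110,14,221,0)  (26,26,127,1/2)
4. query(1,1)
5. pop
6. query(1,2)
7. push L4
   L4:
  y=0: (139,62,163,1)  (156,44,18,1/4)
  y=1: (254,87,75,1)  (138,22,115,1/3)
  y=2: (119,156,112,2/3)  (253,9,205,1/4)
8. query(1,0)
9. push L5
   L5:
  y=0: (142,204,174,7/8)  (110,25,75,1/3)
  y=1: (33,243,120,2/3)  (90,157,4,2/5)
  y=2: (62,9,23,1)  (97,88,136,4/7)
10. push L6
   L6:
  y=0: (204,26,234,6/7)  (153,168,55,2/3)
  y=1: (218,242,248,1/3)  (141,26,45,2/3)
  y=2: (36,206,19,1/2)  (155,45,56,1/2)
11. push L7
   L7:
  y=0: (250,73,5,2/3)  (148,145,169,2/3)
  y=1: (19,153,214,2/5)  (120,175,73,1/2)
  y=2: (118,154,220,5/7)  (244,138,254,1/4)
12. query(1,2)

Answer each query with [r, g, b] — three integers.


query (1,1) [L1,L2,L3] — begin 0,0,0
after L1 α=1/2: [101/2, 42, 67]
after L2 α=2/5: [831/10, 154/5, 57]
after L3 α=1/2: [1611/20, 302/5, 144]
= [81, 60, 144]

query (1,2) [L1,L2] — begin 0,0,0
+L1 (α=0) → [0, 0, 0]
+L2 (α=5/6) → [125/6, 100, 145]
→ [21, 100, 145]

at x=1,y=0 over L1,L2,L4:
+L1 (α=1) → [185, 86, 156]
+L2 (α=4/5) → [349/5, 494/5, 136]
+L4 (α=1/4) → [1827/20, 851/10, 213/2]
→ [91, 85, 106]

at x=1,y=2 over L1,L2,L4,L5,L6,L7:
L1 α=0: [0, 0, 0]
L2 α=5/6: [125/6, 100, 145]
L4 α=1/4: [631/8, 309/4, 160]
L5 α=4/7: [4997/56, 2335/28, 1024/7]
L6 α=1/2: [13677/112, 3595/56, 708/7]
L7 α=1/4: [68359/448, 18513/224, 1951/14]
= [153, 83, 139]


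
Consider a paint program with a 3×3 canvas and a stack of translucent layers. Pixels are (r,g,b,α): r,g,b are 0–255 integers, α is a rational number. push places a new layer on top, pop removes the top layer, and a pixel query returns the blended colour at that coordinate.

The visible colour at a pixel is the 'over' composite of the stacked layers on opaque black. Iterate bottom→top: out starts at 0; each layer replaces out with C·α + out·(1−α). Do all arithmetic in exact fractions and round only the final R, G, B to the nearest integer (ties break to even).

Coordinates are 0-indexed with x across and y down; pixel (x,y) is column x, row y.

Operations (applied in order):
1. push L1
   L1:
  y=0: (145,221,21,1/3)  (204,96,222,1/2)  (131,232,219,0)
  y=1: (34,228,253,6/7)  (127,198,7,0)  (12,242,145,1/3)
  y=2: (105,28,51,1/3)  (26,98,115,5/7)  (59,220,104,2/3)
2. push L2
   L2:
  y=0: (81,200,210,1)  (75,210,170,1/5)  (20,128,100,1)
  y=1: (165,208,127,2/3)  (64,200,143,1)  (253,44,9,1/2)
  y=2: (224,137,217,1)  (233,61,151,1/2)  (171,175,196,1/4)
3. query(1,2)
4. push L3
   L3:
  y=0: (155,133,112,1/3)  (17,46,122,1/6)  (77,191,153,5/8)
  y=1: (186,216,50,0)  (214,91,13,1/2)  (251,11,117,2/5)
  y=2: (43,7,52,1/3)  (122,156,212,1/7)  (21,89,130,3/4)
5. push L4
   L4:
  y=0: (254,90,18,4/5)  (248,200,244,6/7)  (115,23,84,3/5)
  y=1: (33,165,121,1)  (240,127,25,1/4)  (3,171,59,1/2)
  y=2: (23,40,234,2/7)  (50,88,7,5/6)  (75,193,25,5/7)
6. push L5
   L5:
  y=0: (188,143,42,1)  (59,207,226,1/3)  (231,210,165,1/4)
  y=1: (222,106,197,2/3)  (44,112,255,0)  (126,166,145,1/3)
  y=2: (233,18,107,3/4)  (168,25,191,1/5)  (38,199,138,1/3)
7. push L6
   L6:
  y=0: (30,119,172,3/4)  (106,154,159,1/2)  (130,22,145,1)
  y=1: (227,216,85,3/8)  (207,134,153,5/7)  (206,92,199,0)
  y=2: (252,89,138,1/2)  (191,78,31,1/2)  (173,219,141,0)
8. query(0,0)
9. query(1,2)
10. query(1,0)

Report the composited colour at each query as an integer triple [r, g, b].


query (1,2) [L1,L2] — begin 0,0,0
L1 α=5/7: [130/7, 70, 575/7]
L2 α=1/2: [1761/14, 131/2, 816/7]
rounded: [126, 66, 117]

query (0,0) [L1,L2,L3,L4,L5,L6] — begin 0,0,0
L1 α=1/3: [145/3, 221/3, 7]
L2 α=1: [81, 200, 210]
L3 α=1/3: [317/3, 533/3, 532/3]
L4 α=4/5: [673/3, 1613/15, 748/15]
L5 α=1: [188, 143, 42]
L6 α=3/4: [139/2, 125, 279/2]
= [70, 125, 140]

query (1,2) [L1,L2,L3,L4,L5,L6] — begin 0,0,0
L1 α=5/7: [130/7, 70, 575/7]
L2 α=1/2: [1761/14, 131/2, 816/7]
L3 α=1/7: [6137/49, 549/7, 6380/49]
L4 α=5/6: [6129/98, 3629/42, 8095/294]
L5 α=1/5: [4098/49, 7783/105, 44267/735]
L6 α=1/2: [13457/98, 15973/210, 33526/735]
→ [137, 76, 46]

(1,0) stack=L1,L2,L3,L4,L5,L6; from [0,0,0]:
+L1 (α=1/2) → [102, 48, 111]
+L2 (α=1/5) → [483/5, 402/5, 614/5]
+L3 (α=1/6) → [250/3, 224/3, 368/3]
+L4 (α=6/7) → [4714/21, 3824/21, 680/3]
+L5 (α=1/3) → [10667/63, 11995/63, 2038/9]
+L6 (α=1/2) → [17345/126, 21697/126, 3469/18]
→ [138, 172, 193]


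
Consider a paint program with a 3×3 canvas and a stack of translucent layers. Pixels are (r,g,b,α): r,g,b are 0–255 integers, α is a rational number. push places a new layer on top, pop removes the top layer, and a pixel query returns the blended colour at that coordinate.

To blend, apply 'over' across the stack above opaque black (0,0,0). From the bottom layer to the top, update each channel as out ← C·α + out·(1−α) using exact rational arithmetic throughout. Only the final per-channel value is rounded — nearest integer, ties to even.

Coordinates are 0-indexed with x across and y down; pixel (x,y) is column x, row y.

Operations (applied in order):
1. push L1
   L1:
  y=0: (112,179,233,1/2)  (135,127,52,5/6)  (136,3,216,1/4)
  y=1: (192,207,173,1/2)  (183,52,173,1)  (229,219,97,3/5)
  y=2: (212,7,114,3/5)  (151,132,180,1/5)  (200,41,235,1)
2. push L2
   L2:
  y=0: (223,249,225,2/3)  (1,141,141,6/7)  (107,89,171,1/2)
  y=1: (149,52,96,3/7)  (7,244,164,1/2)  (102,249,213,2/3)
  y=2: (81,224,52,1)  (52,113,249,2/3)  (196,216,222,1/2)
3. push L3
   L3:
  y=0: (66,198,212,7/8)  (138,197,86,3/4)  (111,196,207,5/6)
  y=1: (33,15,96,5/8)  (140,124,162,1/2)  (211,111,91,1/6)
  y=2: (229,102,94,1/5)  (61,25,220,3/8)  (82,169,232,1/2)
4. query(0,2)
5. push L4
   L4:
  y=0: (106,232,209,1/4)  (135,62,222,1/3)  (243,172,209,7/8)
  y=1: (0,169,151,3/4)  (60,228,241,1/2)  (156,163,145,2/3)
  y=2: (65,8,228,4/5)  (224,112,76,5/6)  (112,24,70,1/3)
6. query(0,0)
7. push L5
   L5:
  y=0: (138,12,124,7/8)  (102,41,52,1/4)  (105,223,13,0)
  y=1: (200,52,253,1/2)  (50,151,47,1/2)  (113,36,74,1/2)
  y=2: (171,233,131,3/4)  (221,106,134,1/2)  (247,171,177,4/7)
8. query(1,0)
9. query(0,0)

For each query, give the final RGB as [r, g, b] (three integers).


(0,2) stack=L1,L2,L3; from [0,0,0]:
+L1 (α=3/5) → [636/5, 21/5, 342/5]
+L2 (α=1) → [81, 224, 52]
+L3 (α=1/5) → [553/5, 998/5, 302/5]
→ [111, 200, 60]

query (0,0) [L1,L2,L3,L4] — begin 0,0,0
after L1 α=1/2: [56, 179/2, 233/2]
after L2 α=2/3: [502/3, 1175/6, 1133/6]
after L3 α=7/8: [236/3, 9491/48, 10037/48]
after L4 α=1/4: [171/2, 13203/64, 13381/64]
= [86, 206, 209]

query (1,0) [L1,L2,L3,L4,L5] — begin 0,0,0
L1 α=5/6: [225/2, 635/6, 130/3]
L2 α=6/7: [237/14, 5711/42, 2668/21]
L3 α=3/4: [6033/56, 30533/168, 4043/42]
L4 α=1/3: [3271/28, 35741/252, 8705/63]
L5 α=1/4: [12669/112, 39185/336, 9797/84]
rounded: [113, 117, 117]

(0,0) stack=L1,L2,L3,L4,L5; from [0,0,0]:
+L1 (α=1/2) → [56, 179/2, 233/2]
+L2 (α=2/3) → [502/3, 1175/6, 1133/6]
+L3 (α=7/8) → [236/3, 9491/48, 10037/48]
+L4 (α=1/4) → [171/2, 13203/64, 13381/64]
+L5 (α=7/8) → [2103/16, 18579/512, 68933/512]
rounded: [131, 36, 135]


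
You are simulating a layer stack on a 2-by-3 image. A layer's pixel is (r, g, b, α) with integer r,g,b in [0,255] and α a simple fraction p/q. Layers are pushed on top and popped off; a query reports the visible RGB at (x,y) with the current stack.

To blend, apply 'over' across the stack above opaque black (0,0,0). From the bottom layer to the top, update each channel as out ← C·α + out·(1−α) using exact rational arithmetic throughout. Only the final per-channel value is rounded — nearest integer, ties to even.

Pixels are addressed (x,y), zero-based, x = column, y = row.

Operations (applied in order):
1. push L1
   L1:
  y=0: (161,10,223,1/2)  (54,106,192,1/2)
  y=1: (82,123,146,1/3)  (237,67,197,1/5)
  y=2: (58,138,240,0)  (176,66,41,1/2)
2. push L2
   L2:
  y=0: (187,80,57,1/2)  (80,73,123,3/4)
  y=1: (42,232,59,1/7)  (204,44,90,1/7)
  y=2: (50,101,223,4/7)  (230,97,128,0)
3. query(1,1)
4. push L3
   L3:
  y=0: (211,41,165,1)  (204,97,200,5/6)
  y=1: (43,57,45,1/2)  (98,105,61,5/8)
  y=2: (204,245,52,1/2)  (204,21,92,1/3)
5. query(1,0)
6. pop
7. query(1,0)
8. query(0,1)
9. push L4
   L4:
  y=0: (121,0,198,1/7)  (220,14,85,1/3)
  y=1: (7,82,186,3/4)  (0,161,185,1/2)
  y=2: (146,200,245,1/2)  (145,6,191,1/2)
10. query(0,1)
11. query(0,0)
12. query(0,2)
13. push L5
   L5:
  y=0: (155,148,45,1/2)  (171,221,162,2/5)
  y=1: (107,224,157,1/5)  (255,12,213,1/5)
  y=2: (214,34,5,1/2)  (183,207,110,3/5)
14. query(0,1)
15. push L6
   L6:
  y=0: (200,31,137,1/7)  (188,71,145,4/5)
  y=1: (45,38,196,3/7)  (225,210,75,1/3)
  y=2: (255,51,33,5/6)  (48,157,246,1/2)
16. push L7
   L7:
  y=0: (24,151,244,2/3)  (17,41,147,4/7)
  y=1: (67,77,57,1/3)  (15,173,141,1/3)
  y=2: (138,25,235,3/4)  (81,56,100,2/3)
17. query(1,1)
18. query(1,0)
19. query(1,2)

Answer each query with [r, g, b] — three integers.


(1,1) stack=L1,L2; from [0,0,0]:
L1 α=1/5: [237/5, 67/5, 197/5]
L2 α=1/7: [2442/35, 622/35, 1632/35]
→ [70, 18, 47]

query (1,0) [L1,L2,L3] — begin 0,0,0
+L1 (α=1/2) → [27, 53, 96]
+L2 (α=3/4) → [267/4, 68, 465/4]
+L3 (α=5/6) → [1449/8, 553/6, 4465/24]
rounded: [181, 92, 186]

at x=1,y=0 over L1,L2:
+L1 (α=1/2) → [27, 53, 96]
+L2 (α=3/4) → [267/4, 68, 465/4]
= [67, 68, 116]

at x=0,y=1 over L1,L2:
+L1 (α=1/3) → [82/3, 41, 146/3]
+L2 (α=1/7) → [206/7, 478/7, 351/7]
= [29, 68, 50]

(0,1) stack=L1,L2,L4; from [0,0,0]:
+L1 (α=1/3) → [82/3, 41, 146/3]
+L2 (α=1/7) → [206/7, 478/7, 351/7]
+L4 (α=3/4) → [353/28, 550/7, 4257/28]
rounded: [13, 79, 152]

(0,0) stack=L1,L2,L4; from [0,0,0]:
+L1 (α=1/2) → [161/2, 5, 223/2]
+L2 (α=1/2) → [535/4, 85/2, 337/4]
+L4 (α=1/7) → [1847/14, 255/7, 201/2]
rounded: [132, 36, 100]

query (0,2) [L1,L2,L4] — begin 0,0,0
+L1 (α=0) → [0, 0, 0]
+L2 (α=4/7) → [200/7, 404/7, 892/7]
+L4 (α=1/2) → [611/7, 902/7, 2607/14]
= [87, 129, 186]

at x=0,y=1 over L1,L2,L4,L5:
L1 α=1/3: [82/3, 41, 146/3]
L2 α=1/7: [206/7, 478/7, 351/7]
L4 α=3/4: [353/28, 550/7, 4257/28]
L5 α=1/5: [1102/35, 3768/35, 5356/35]
rounded: [31, 108, 153]

at x=1,y=1 over L1,L2,L4,L5,L6,L7:
L1 α=1/5: [237/5, 67/5, 197/5]
L2 α=1/7: [2442/35, 622/35, 1632/35]
L4 α=1/2: [1221/35, 6257/70, 8107/70]
L5 α=1/5: [13809/175, 12934/175, 23669/175]
L6 α=1/3: [22331/175, 62618/525, 60463/525]
L7 α=1/3: [47287/525, 216061/1575, 194951/1575]
= [90, 137, 124]

at x=1,y=0 over L1,L2,L4,L5,L6,L7:
L1 α=1/2: [27, 53, 96]
L2 α=3/4: [267/4, 68, 465/4]
L4 α=1/3: [707/6, 50, 635/6]
L5 α=2/5: [1391/10, 592/5, 1283/10]
L6 α=4/5: [8911/50, 2012/25, 7083/50]
L7 α=4/7: [30133/350, 1448/25, 50649/350]
→ [86, 58, 145]

at x=1,y=2 over L1,L2,L4,L5,L6,L7:
after L1 α=1/2: [88, 33, 41/2]
after L2 α=0: [88, 33, 41/2]
after L4 α=1/2: [233/2, 39/2, 423/4]
after L5 α=3/5: [782/5, 132, 1083/10]
after L6 α=1/2: [511/5, 289/2, 3543/20]
after L7 α=2/3: [1321/15, 171/2, 7543/60]
rounded: [88, 86, 126]


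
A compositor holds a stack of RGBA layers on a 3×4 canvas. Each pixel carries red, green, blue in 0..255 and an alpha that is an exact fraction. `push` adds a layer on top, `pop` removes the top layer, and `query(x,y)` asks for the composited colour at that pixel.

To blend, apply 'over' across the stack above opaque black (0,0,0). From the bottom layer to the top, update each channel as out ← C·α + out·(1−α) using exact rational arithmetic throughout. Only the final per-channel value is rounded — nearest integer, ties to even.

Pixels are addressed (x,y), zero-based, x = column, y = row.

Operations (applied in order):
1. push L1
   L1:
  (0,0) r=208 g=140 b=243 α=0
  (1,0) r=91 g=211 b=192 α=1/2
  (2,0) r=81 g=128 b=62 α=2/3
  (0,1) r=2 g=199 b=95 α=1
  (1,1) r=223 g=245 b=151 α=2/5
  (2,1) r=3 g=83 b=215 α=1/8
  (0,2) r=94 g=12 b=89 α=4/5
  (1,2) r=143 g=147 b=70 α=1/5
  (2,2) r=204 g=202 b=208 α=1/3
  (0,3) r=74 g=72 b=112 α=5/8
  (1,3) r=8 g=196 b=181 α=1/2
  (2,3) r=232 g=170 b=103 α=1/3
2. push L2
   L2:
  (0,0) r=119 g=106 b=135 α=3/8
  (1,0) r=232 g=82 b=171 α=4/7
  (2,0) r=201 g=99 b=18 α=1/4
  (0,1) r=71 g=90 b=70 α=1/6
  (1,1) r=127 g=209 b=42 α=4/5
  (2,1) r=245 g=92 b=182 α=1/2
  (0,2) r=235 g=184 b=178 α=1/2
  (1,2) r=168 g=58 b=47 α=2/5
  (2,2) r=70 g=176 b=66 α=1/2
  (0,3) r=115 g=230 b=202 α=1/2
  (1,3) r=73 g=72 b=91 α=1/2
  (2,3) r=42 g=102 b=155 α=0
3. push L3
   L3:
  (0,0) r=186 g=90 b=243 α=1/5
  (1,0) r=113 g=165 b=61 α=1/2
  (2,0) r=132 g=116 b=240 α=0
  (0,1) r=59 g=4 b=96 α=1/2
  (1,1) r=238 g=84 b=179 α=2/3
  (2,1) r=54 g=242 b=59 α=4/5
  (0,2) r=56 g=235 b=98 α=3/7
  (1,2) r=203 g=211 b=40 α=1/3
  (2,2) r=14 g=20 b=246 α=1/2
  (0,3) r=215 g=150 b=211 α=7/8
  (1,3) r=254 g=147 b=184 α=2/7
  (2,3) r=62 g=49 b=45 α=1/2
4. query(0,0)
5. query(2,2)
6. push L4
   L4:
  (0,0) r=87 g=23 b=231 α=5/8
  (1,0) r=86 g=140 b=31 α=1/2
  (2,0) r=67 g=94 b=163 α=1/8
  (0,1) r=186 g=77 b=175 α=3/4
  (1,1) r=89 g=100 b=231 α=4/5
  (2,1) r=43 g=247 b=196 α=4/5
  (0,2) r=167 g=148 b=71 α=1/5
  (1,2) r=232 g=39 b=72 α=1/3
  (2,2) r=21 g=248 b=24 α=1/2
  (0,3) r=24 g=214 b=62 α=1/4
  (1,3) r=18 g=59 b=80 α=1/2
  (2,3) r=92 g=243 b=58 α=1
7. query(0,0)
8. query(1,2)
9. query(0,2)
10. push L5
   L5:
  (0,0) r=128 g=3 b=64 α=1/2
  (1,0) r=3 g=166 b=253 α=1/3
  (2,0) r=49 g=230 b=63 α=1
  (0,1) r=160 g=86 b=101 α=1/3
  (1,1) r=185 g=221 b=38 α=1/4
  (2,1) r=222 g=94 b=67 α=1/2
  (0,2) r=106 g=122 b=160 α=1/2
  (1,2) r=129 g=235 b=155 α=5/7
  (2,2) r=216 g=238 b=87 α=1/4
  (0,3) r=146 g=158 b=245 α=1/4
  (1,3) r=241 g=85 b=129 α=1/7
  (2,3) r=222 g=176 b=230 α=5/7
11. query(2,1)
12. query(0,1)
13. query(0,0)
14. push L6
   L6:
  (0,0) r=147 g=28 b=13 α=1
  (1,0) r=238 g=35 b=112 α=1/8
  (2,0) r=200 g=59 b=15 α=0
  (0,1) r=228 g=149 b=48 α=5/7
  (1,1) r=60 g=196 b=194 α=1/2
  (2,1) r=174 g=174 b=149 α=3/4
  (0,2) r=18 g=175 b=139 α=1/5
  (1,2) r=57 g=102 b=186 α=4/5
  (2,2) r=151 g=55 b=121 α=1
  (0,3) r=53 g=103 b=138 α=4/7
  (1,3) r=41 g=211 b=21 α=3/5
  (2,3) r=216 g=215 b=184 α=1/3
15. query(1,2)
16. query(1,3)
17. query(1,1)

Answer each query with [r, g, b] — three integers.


query (0,0) [L1,L2,L3] — begin 0,0,0
L1 α=0: [0, 0, 0]
L2 α=3/8: [357/8, 159/4, 405/8]
L3 α=1/5: [729/10, 249/5, 891/10]
→ [73, 50, 89]

at x=2,y=2 over L1,L2,L3:
after L1 α=1/3: [68, 202/3, 208/3]
after L2 α=1/2: [69, 365/3, 203/3]
after L3 α=1/2: [83/2, 425/6, 941/6]
rounded: [42, 71, 157]

at x=0,y=0 over L1,L2,L3,L4:
after L1 α=0: [0, 0, 0]
after L2 α=3/8: [357/8, 159/4, 405/8]
after L3 α=1/5: [729/10, 249/5, 891/10]
after L4 α=5/8: [6537/80, 661/20, 14223/80]
→ [82, 33, 178]

at x=1,y=2 over L1,L2,L3,L4:
after L1 α=1/5: [143/5, 147/5, 14]
after L2 α=2/5: [2109/25, 1021/25, 136/5]
after L3 α=1/3: [9293/75, 2439/25, 472/15]
after L4 α=1/3: [35986/225, 1951/25, 2024/45]
→ [160, 78, 45]

at x=0,y=2 over L1,L2,L3,L4:
after L1 α=4/5: [376/5, 48/5, 356/5]
after L2 α=1/2: [1551/10, 484/5, 623/5]
after L3 α=3/7: [3942/35, 5461/35, 566/5]
after L4 α=1/5: [21613/175, 27024/175, 2619/25]
→ [124, 154, 105]

at x=2,y=1 over L1,L2,L3,L4,L5:
after L1 α=1/8: [3/8, 83/8, 215/8]
after L2 α=1/2: [1963/16, 819/16, 1671/16]
after L3 α=4/5: [5419/80, 16307/80, 5447/80]
after L4 α=4/5: [19179/400, 95347/400, 68167/400]
after L5 α=1/2: [107979/800, 132947/800, 94967/800]
→ [135, 166, 119]

query (0,1) [L1,L2,L3,L4,L5] — begin 0,0,0
L1 α=1: [2, 199, 95]
L2 α=1/6: [27/2, 1085/6, 545/6]
L3 α=1/2: [145/4, 1109/12, 1121/12]
L4 α=3/4: [2377/16, 3881/48, 7421/48]
L5 α=1/3: [1219/8, 5945/72, 9845/72]
= [152, 83, 137]

(0,0) stack=L1,L2,L3,L4,L5; from [0,0,0]:
L1 α=0: [0, 0, 0]
L2 α=3/8: [357/8, 159/4, 405/8]
L3 α=1/5: [729/10, 249/5, 891/10]
L4 α=5/8: [6537/80, 661/20, 14223/80]
L5 α=1/2: [16777/160, 721/40, 19343/160]
rounded: [105, 18, 121]

query (1,2) [L1,L2,L3,L4,L5,L6] — begin 0,0,0
+L1 (α=1/5) → [143/5, 147/5, 14]
+L2 (α=2/5) → [2109/25, 1021/25, 136/5]
+L3 (α=1/3) → [9293/75, 2439/25, 472/15]
+L4 (α=1/3) → [35986/225, 1951/25, 2024/45]
+L5 (α=5/7) → [217097/1575, 33277/175, 38923/315]
+L6 (α=4/5) → [576197/7875, 104677/875, 273283/1575]
rounded: [73, 120, 174]

(1,3) stack=L1,L2,L3,L4,L5,L6; from [0,0,0]:
+L1 (α=1/2) → [4, 98, 181/2]
+L2 (α=1/2) → [77/2, 85, 363/4]
+L3 (α=2/7) → [1401/14, 719/7, 3287/28]
+L4 (α=1/2) → [1653/28, 566/7, 5527/56]
+L5 (α=1/7) → [8333/98, 3991/49, 20193/196]
+L6 (α=3/5) → [2872/49, 38999/245, 26367/490]
→ [59, 159, 54]

query (1,1) [L1,L2,L3,L4,L5,L6] — begin 0,0,0
L1 α=2/5: [446/5, 98, 302/5]
L2 α=4/5: [2986/25, 934/5, 1142/25]
L3 α=2/3: [4962/25, 1774/15, 3364/25]
L4 α=4/5: [13862/125, 7774/75, 26464/125]
L5 α=1/4: [64711/500, 13299/100, 42071/250]
L6 α=1/2: [94711/1000, 32899/200, 90571/500]
rounded: [95, 164, 181]
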